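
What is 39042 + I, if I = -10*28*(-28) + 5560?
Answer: 52442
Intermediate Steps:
I = 13400 (I = -280*(-28) + 5560 = 7840 + 5560 = 13400)
39042 + I = 39042 + 13400 = 52442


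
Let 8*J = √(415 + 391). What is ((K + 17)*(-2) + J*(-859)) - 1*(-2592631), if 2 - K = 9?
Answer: 2592611 - 859*√806/8 ≈ 2.5896e+6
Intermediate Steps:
K = -7 (K = 2 - 1*9 = 2 - 9 = -7)
J = √806/8 (J = √(415 + 391)/8 = √806/8 ≈ 3.5488)
((K + 17)*(-2) + J*(-859)) - 1*(-2592631) = ((-7 + 17)*(-2) + (√806/8)*(-859)) - 1*(-2592631) = (10*(-2) - 859*√806/8) + 2592631 = (-20 - 859*√806/8) + 2592631 = 2592611 - 859*√806/8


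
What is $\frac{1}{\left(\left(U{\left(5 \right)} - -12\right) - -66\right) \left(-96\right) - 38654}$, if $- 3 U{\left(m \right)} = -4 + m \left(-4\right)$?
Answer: $- \frac{1}{46910} \approx -2.1317 \cdot 10^{-5}$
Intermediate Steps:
$U{\left(m \right)} = \frac{4}{3} + \frac{4 m}{3}$ ($U{\left(m \right)} = - \frac{-4 + m \left(-4\right)}{3} = - \frac{-4 - 4 m}{3} = \frac{4}{3} + \frac{4 m}{3}$)
$\frac{1}{\left(\left(U{\left(5 \right)} - -12\right) - -66\right) \left(-96\right) - 38654} = \frac{1}{\left(\left(\left(\frac{4}{3} + \frac{4}{3} \cdot 5\right) - -12\right) - -66\right) \left(-96\right) - 38654} = \frac{1}{\left(\left(\left(\frac{4}{3} + \frac{20}{3}\right) + 12\right) + 66\right) \left(-96\right) - 38654} = \frac{1}{\left(\left(8 + 12\right) + 66\right) \left(-96\right) - 38654} = \frac{1}{\left(20 + 66\right) \left(-96\right) - 38654} = \frac{1}{86 \left(-96\right) - 38654} = \frac{1}{-8256 - 38654} = \frac{1}{-46910} = - \frac{1}{46910}$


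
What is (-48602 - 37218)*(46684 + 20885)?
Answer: -5798771580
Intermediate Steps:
(-48602 - 37218)*(46684 + 20885) = -85820*67569 = -5798771580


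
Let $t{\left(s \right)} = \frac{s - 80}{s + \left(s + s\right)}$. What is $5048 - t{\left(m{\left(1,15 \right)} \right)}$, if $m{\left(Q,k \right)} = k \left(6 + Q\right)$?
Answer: $\frac{318019}{63} \approx 5047.9$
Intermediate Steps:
$t{\left(s \right)} = \frac{-80 + s}{3 s}$ ($t{\left(s \right)} = \frac{-80 + s}{s + 2 s} = \frac{-80 + s}{3 s}$)
$5048 - t{\left(m{\left(1,15 \right)} \right)} = 5048 - \frac{-80 + 15 \left(6 + 1\right)}{3 \cdot 15 \left(6 + 1\right)} = 5048 - \frac{-80 + 15 \cdot 7}{3 \cdot 15 \cdot 7} = 5048 - \frac{-80 + 105}{3 \cdot 105} = 5048 - \frac{1}{3} \cdot \frac{1}{105} \cdot 25 = 5048 - \frac{5}{63} = \frac{318019}{63}$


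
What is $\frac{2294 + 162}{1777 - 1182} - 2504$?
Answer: $- \frac{1487424}{595} \approx -2499.9$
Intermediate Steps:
$\frac{2294 + 162}{1777 - 1182} - 2504 = \frac{2456}{595} - 2504 = - \frac{1487424}{595}$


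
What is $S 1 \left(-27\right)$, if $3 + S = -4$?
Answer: $189$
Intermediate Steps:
$S = -7$ ($S = -3 - 4 = -7$)
$S 1 \left(-27\right) = \left(-7\right) 1 \left(-27\right) = \left(-7\right) \left(-27\right) = 189$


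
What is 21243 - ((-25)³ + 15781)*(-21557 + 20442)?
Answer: 195183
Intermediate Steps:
21243 - ((-25)³ + 15781)*(-21557 + 20442) = 21243 - (-15625 + 15781)*(-1115) = 21243 - 156*(-1115) = 21243 - 1*(-173940) = 21243 + 173940 = 195183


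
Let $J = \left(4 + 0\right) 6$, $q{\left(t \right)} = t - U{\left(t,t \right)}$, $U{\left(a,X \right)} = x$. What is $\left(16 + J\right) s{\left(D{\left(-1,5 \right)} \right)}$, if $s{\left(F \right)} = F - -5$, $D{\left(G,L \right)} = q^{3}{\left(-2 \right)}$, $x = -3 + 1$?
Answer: $200$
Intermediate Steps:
$x = -2$
$U{\left(a,X \right)} = -2$
$q{\left(t \right)} = 2 + t$ ($q{\left(t \right)} = t - -2 = t + 2 = 2 + t$)
$D{\left(G,L \right)} = 0$ ($D{\left(G,L \right)} = \left(2 - 2\right)^{3} = 0^{3} = 0$)
$s{\left(F \right)} = 5 + F$ ($s{\left(F \right)} = F + 5 = 5 + F$)
$J = 24$ ($J = 4 \cdot 6 = 24$)
$\left(16 + J\right) s{\left(D{\left(-1,5 \right)} \right)} = \left(16 + 24\right) \left(5 + 0\right) = 40 \cdot 5 = 200$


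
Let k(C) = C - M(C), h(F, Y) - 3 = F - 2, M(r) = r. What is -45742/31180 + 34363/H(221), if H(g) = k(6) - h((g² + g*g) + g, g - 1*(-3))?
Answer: -1387440777/763161680 ≈ -1.8180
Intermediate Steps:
h(F, Y) = 1 + F (h(F, Y) = 3 + (F - 2) = 3 + (-2 + F) = 1 + F)
k(C) = 0 (k(C) = C - C = 0)
H(g) = -1 - g - 2*g² (H(g) = 0 - (1 + ((g² + g*g) + g)) = 0 - (1 + ((g² + g²) + g)) = 0 - (1 + (2*g² + g)) = 0 - (1 + (g + 2*g²)) = 0 - (1 + g + 2*g²) = 0 + (-1 - g - 2*g²) = -1 - g - 2*g²)
-45742/31180 + 34363/H(221) = -45742/31180 + 34363/(-1 - 1*221*(1 + 2*221)) = -45742*1/31180 + 34363/(-1 - 1*221*(1 + 442)) = -22871/15590 + 34363/(-1 - 1*221*443) = -22871/15590 + 34363/(-1 - 97903) = -22871/15590 + 34363/(-97904) = -22871/15590 + 34363*(-1/97904) = -22871/15590 - 34363/97904 = -1387440777/763161680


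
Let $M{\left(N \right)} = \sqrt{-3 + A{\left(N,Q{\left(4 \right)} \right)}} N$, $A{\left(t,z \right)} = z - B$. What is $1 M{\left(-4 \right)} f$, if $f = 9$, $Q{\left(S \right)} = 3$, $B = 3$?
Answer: $- 36 i \sqrt{3} \approx - 62.354 i$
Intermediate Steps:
$A{\left(t,z \right)} = -3 + z$ ($A{\left(t,z \right)} = z - 3 = -3 + z$)
$M{\left(N \right)} = i N \sqrt{3}$ ($M{\left(N \right)} = \sqrt{-3 + \left(-3 + 3\right)} N = \sqrt{-3 + 0} N = \sqrt{-3} N = i \sqrt{3} N = i N \sqrt{3}$)
$1 M{\left(-4 \right)} f = 1 i \left(-4\right) \sqrt{3} \cdot 9 = 1 \left(- 4 i \sqrt{3}\right) 9 = - 4 i \sqrt{3} \cdot 9 = - 36 i \sqrt{3}$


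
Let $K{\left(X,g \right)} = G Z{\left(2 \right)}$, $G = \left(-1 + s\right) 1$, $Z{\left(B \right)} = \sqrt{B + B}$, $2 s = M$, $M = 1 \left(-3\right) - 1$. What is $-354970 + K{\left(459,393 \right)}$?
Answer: $-354976$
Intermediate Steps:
$M = -4$ ($M = -3 - 1 = -4$)
$s = -2$ ($s = \frac{1}{2} \left(-4\right) = -2$)
$Z{\left(B \right)} = \sqrt{2} \sqrt{B}$ ($Z{\left(B \right)} = \sqrt{2 B} = \sqrt{2} \sqrt{B}$)
$G = -3$ ($G = \left(-1 - 2\right) 1 = \left(-3\right) 1 = -3$)
$K{\left(X,g \right)} = -6$ ($K{\left(X,g \right)} = - 3 \sqrt{2} \sqrt{2} = \left(-3\right) 2 = -6$)
$-354970 + K{\left(459,393 \right)} = -354970 - 6 = -354976$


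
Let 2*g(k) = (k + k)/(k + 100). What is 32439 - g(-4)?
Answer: 778537/24 ≈ 32439.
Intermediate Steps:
g(k) = k/(100 + k) (g(k) = ((k + k)/(k + 100))/2 = ((2*k)/(100 + k))/2 = (2*k/(100 + k))/2 = k/(100 + k))
32439 - g(-4) = 32439 - (-4)/(100 - 4) = 32439 - (-4)/96 = 32439 - 1*(-1/24) = 32439 + 1/24 = 778537/24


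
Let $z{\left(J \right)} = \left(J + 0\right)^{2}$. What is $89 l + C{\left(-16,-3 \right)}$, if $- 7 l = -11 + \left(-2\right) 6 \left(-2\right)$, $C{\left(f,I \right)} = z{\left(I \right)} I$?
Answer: $- \frac{1346}{7} \approx -192.29$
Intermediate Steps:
$z{\left(J \right)} = J^{2}$
$C{\left(f,I \right)} = I^{3}$ ($C{\left(f,I \right)} = I^{2} I = I^{3}$)
$l = - \frac{13}{7}$ ($l = - \frac{-11 + \left(-2\right) 6 \left(-2\right)}{7} = - \frac{-11 - -24}{7} = - \frac{-11 + 24}{7} = \left(- \frac{1}{7}\right) 13 = - \frac{13}{7} \approx -1.8571$)
$89 l + C{\left(-16,-3 \right)} = 89 \left(- \frac{13}{7}\right) + \left(-3\right)^{3} = - \frac{1157}{7} - 27 = - \frac{1346}{7}$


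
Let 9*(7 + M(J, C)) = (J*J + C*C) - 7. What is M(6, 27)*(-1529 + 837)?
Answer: -480940/9 ≈ -53438.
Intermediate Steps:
M(J, C) = -70/9 + C²/9 + J²/9 (M(J, C) = -7 + ((J*J + C*C) - 7)/9 = -7 + ((J² + C²) - 7)/9 = -7 + ((C² + J²) - 7)/9 = -7 + (-7 + C² + J²)/9 = -7 + (-7/9 + C²/9 + J²/9) = -70/9 + C²/9 + J²/9)
M(6, 27)*(-1529 + 837) = (-70/9 + (⅑)*27² + (⅑)*6²)*(-1529 + 837) = (-70/9 + (⅑)*729 + (⅑)*36)*(-692) = (-70/9 + 81 + 4)*(-692) = (695/9)*(-692) = -480940/9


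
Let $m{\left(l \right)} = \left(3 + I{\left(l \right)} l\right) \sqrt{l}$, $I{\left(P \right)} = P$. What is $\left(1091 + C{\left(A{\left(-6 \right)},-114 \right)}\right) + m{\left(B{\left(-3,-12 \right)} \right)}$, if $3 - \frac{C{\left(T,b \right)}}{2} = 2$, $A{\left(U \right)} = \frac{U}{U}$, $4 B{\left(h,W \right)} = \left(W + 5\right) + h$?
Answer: $1093 + \frac{37 i \sqrt{10}}{8} \approx 1093.0 + 14.626 i$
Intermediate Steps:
$B{\left(h,W \right)} = \frac{5}{4} + \frac{W}{4} + \frac{h}{4}$ ($B{\left(h,W \right)} = \frac{\left(W + 5\right) + h}{4} = \frac{\left(5 + W\right) + h}{4} = \frac{5 + W + h}{4} = \frac{5}{4} + \frac{W}{4} + \frac{h}{4}$)
$A{\left(U \right)} = 1$
$C{\left(T,b \right)} = 2$ ($C{\left(T,b \right)} = 6 - 4 = 2$)
$m{\left(l \right)} = \sqrt{l} \left(3 + l^{2}\right)$ ($m{\left(l \right)} = \left(3 + l l\right) \sqrt{l} = \left(3 + l^{2}\right) \sqrt{l} = \sqrt{l} \left(3 + l^{2}\right)$)
$\left(1091 + C{\left(A{\left(-6 \right)},-114 \right)}\right) + m{\left(B{\left(-3,-12 \right)} \right)} = \left(1091 + 2\right) + \sqrt{\frac{5}{4} + \frac{1}{4} \left(-12\right) + \frac{1}{4} \left(-3\right)} \left(3 + \left(\frac{5}{4} + \frac{1}{4} \left(-12\right) + \frac{1}{4} \left(-3\right)\right)^{2}\right) = 1093 + \sqrt{\frac{5}{4} - 3 - \frac{3}{4}} \left(3 + \left(\frac{5}{4} - 3 - \frac{3}{4}\right)^{2}\right) = 1093 + \sqrt{- \frac{5}{2}} \left(3 + \left(- \frac{5}{2}\right)^{2}\right) = 1093 + \frac{i \sqrt{10}}{2} \left(3 + \frac{25}{4}\right) = 1093 + \frac{i \sqrt{10}}{2} \cdot \frac{37}{4} = 1093 + \frac{37 i \sqrt{10}}{8}$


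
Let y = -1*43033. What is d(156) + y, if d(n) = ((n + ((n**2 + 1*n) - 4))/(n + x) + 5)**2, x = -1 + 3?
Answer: -106846864/6241 ≈ -17120.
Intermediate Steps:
x = 2
d(n) = (5 + (-4 + n**2 + 2*n)/(2 + n))**2 (d(n) = ((n + ((n**2 + 1*n) - 4))/(n + 2) + 5)**2 = ((n + ((n**2 + n) - 4))/(2 + n) + 5)**2 = ((n + ((n + n**2) - 4))/(2 + n) + 5)**2 = ((n + (-4 + n + n**2))/(2 + n) + 5)**2 = ((-4 + n**2 + 2*n)/(2 + n) + 5)**2 = (5 + (-4 + n**2 + 2*n)/(2 + n))**2)
y = -43033
d(156) + y = (6 + 156**2 + 7*156)**2/(2 + 156)**2 - 43033 = (6 + 24336 + 1092)**2/158**2 - 43033 = (1/24964)*25434**2 - 43033 = (1/24964)*646888356 - 43033 = 161722089/6241 - 43033 = -106846864/6241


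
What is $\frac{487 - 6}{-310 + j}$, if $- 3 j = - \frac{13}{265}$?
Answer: $- \frac{382395}{246437} \approx -1.5517$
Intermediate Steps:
$j = \frac{13}{795}$ ($j = - \frac{\left(-13\right) \frac{1}{265}}{3} = \left(- \frac{1}{3}\right) \left(- \frac{13}{265}\right) = \frac{13}{795} \approx 0.016352$)
$\frac{487 - 6}{-310 + j} = \frac{487 - 6}{-310 + \frac{13}{795}} = \frac{481}{- \frac{246437}{795}} = 481 \left(- \frac{795}{246437}\right) = - \frac{382395}{246437}$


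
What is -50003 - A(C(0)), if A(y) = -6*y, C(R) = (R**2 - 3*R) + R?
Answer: -50003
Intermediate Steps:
C(R) = R**2 - 2*R
-50003 - A(C(0)) = -50003 - (-6)*0*(-2 + 0) = -50003 - (-6)*0*(-2) = -50003 - (-6)*0 = -50003 - 1*0 = -50003 + 0 = -50003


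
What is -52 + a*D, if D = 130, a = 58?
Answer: 7488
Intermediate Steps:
-52 + a*D = -52 + 58*130 = -52 + 7540 = 7488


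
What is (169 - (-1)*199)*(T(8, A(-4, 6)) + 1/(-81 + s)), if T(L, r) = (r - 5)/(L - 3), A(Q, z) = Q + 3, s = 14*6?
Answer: -4784/15 ≈ -318.93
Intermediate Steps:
s = 84
A(Q, z) = 3 + Q
T(L, r) = (-5 + r)/(-3 + L)
(169 - (-1)*199)*(T(8, A(-4, 6)) + 1/(-81 + s)) = (169 - (-1)*199)*((-5 + (3 - 4))/(-3 + 8) + 1/(-81 + 84)) = (169 - 1*(-199))*((-5 - 1)/5 + 1/3) = (169 + 199)*((1/5)*(-6) + 1/3) = 368*(-6/5 + 1/3) = 368*(-13/15) = -4784/15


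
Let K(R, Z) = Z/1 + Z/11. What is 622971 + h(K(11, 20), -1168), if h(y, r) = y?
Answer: 6852921/11 ≈ 6.2299e+5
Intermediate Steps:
K(R, Z) = 12*Z/11 (K(R, Z) = Z*1 + Z*(1/11) = Z + Z/11 = 12*Z/11)
622971 + h(K(11, 20), -1168) = 622971 + (12/11)*20 = 622971 + 240/11 = 6852921/11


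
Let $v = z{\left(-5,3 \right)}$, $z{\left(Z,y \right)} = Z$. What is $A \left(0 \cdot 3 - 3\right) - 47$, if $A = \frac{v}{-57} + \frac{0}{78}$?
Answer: $- \frac{898}{19} \approx -47.263$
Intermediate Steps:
$v = -5$
$A = \frac{5}{57}$ ($A = - \frac{5}{-57} + \frac{0}{78} = \left(-5\right) \left(- \frac{1}{57}\right) + 0 \cdot \frac{1}{78} = \frac{5}{57} + 0 = \frac{5}{57} \approx 0.087719$)
$A \left(0 \cdot 3 - 3\right) - 47 = \frac{5 \left(0 \cdot 3 - 3\right)}{57} - 47 = \frac{5 \left(0 - 3\right)}{57} - 47 = \frac{5}{57} \left(-3\right) - 47 = - \frac{5}{19} - 47 = - \frac{898}{19}$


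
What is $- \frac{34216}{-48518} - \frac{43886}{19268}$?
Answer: $- \frac{367496765}{233711206} \approx -1.5724$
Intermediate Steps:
$- \frac{34216}{-48518} - \frac{43886}{19268} = \left(-34216\right) \left(- \frac{1}{48518}\right) - \frac{21943}{9634} = \frac{17108}{24259} - \frac{21943}{9634} = - \frac{367496765}{233711206}$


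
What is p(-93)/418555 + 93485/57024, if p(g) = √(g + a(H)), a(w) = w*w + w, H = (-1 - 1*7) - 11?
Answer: 93485/57024 + √249/418555 ≈ 1.6394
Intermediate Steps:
H = -19 (H = (-1 - 7) - 11 = -8 - 11 = -19)
a(w) = w + w² (a(w) = w² + w = w + w²)
p(g) = √(342 + g) (p(g) = √(g - 19*(1 - 19)) = √(g - 19*(-18)) = √(g + 342) = √(342 + g))
p(-93)/418555 + 93485/57024 = √(342 - 93)/418555 + 93485/57024 = √249*(1/418555) + 93485*(1/57024) = √249/418555 + 93485/57024 = 93485/57024 + √249/418555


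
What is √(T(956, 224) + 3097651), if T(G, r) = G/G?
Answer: 2*√774413 ≈ 1760.0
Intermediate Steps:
T(G, r) = 1
√(T(956, 224) + 3097651) = √(1 + 3097651) = √3097652 = 2*√774413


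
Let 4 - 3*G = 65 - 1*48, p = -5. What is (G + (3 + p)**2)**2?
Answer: 1/9 ≈ 0.11111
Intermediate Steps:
G = -13/3 (G = 4/3 - (65 - 1*48)/3 = 4/3 - (65 - 48)/3 = 4/3 - 1/3*17 = 4/3 - 17/3 = -13/3 ≈ -4.3333)
(G + (3 + p)**2)**2 = (-13/3 + (3 - 5)**2)**2 = (-13/3 + (-2)**2)**2 = (-13/3 + 4)**2 = (-1/3)**2 = 1/9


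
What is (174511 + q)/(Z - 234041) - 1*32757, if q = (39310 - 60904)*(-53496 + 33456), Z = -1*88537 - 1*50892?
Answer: -12666675061/373470 ≈ -33916.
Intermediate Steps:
Z = -139429 (Z = -88537 - 50892 = -139429)
q = 432743760 (q = -21594*(-20040) = 432743760)
(174511 + q)/(Z - 234041) - 1*32757 = (174511 + 432743760)/(-139429 - 234041) - 1*32757 = 432918271/(-373470) - 32757 = 432918271*(-1/373470) - 32757 = -432918271/373470 - 32757 = -12666675061/373470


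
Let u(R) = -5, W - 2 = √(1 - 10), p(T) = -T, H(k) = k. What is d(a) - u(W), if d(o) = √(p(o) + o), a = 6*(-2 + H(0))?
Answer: 5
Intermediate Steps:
a = -12 (a = 6*(-2 + 0) = 6*(-2) = -12)
W = 2 + 3*I (W = 2 + √(1 - 10) = 2 + √(-9) = 2 + 3*I ≈ 2.0 + 3.0*I)
d(o) = 0 (d(o) = √(-o + o) = √0 = 0)
d(a) - u(W) = 0 - 1*(-5) = 0 + 5 = 5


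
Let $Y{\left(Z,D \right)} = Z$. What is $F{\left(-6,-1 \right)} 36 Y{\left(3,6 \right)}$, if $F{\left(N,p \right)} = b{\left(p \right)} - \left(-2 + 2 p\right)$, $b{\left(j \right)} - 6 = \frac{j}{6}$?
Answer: $1062$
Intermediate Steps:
$b{\left(j \right)} = 6 + \frac{j}{6}$
$F{\left(N,p \right)} = 8 - \frac{11 p}{6}$ ($F{\left(N,p \right)} = \left(6 + \frac{p}{6}\right) - \left(-2 + 2 p\right) = 8 - \frac{11 p}{6}$)
$F{\left(-6,-1 \right)} 36 Y{\left(3,6 \right)} = \left(8 - - \frac{11}{6}\right) 36 \cdot 3 = \left(8 + \frac{11}{6}\right) 36 \cdot 3 = \frac{59}{6} \cdot 36 \cdot 3 = 354 \cdot 3 = 1062$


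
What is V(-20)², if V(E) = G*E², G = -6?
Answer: 5760000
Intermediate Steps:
V(E) = -6*E²
V(-20)² = (-6*(-20)²)² = (-6*400)² = (-2400)² = 5760000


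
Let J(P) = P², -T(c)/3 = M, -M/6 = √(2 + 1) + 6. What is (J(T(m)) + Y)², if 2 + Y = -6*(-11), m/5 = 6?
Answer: 206639632 + 98755200*√3 ≈ 3.7769e+8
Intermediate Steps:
m = 30 (m = 5*6 = 30)
M = -36 - 6*√3 (M = -6*(√(2 + 1) + 6) = -6*(√3 + 6) = -6*(6 + √3) = -36 - 6*√3 ≈ -46.392)
T(c) = 108 + 18*√3 (T(c) = -3*(-36 - 6*√3) = 108 + 18*√3)
Y = 64 (Y = -2 - 6*(-11) = -2 + 66 = 64)
(J(T(m)) + Y)² = ((108 + 18*√3)² + 64)² = (64 + (108 + 18*√3)²)²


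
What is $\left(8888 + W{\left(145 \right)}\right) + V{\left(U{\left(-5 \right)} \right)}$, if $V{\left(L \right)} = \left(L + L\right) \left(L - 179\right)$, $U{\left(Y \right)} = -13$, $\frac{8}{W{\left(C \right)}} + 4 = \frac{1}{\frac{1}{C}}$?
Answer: $\frac{1957088}{141} \approx 13880.0$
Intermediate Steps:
$W{\left(C \right)} = \frac{8}{-4 + C}$ ($W{\left(C \right)} = \frac{8}{-4 + \frac{1}{\frac{1}{C}}} = \frac{8}{-4 + C}$)
$V{\left(L \right)} = 2 L \left(-179 + L\right)$
$\left(8888 + W{\left(145 \right)}\right) + V{\left(U{\left(-5 \right)} \right)} = \left(8888 + \frac{8}{-4 + 145}\right) + 2 \left(-13\right) \left(-179 - 13\right) = \left(8888 + \frac{8}{141}\right) + 2 \left(-13\right) \left(-192\right) = \left(8888 + 8 \cdot \frac{1}{141}\right) + 4992 = \left(8888 + \frac{8}{141}\right) + 4992 = \frac{1253216}{141} + 4992 = \frac{1957088}{141}$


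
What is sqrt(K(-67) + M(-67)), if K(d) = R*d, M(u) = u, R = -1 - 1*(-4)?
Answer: 2*I*sqrt(67) ≈ 16.371*I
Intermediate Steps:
R = 3 (R = -1 + 4 = 3)
K(d) = 3*d
sqrt(K(-67) + M(-67)) = sqrt(3*(-67) - 67) = sqrt(-201 - 67) = sqrt(-268) = 2*I*sqrt(67)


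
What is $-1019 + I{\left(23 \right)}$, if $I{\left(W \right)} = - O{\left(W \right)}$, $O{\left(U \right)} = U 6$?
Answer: $-1157$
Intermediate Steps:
$O{\left(U \right)} = 6 U$
$I{\left(W \right)} = - 6 W$
$-1019 + I{\left(23 \right)} = -1019 - 138 = -1157$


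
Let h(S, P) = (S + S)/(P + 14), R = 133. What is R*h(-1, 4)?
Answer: -133/9 ≈ -14.778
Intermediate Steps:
h(S, P) = 2*S/(14 + P) (h(S, P) = (2*S)/(14 + P) = 2*S/(14 + P))
R*h(-1, 4) = 133*(2*(-1)/(14 + 4)) = 133*(2*(-1)/18) = 133*(2*(-1)*(1/18)) = 133*(-⅑) = -133/9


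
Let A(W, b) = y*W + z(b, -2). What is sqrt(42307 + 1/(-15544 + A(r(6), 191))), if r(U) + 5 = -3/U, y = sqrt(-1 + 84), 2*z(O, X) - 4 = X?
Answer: sqrt(14466709400 + 5119147*sqrt(83))/(11*sqrt(2826 + sqrt(83))) ≈ 205.69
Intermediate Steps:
z(O, X) = 2 + X/2
y = sqrt(83) ≈ 9.1104
r(U) = -5 - 3/U
A(W, b) = 1 + W*sqrt(83) (A(W, b) = sqrt(83)*W + (2 + (1/2)*(-2)) = W*sqrt(83) + (2 - 1) = W*sqrt(83) + 1 = 1 + W*sqrt(83))
sqrt(42307 + 1/(-15544 + A(r(6), 191))) = sqrt(42307 + 1/(-15544 + (1 + (-5 - 3/6)*sqrt(83)))) = sqrt(42307 + 1/(-15544 + (1 + (-5 - 3*1/6)*sqrt(83)))) = sqrt(42307 + 1/(-15544 + (1 + (-5 - 1/2)*sqrt(83)))) = sqrt(42307 + 1/(-15544 + (1 - 11*sqrt(83)/2))) = sqrt(42307 + 1/(-15543 - 11*sqrt(83)/2))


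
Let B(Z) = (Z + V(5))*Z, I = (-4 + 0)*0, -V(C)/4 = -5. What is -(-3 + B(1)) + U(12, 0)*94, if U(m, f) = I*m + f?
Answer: -18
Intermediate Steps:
V(C) = 20 (V(C) = -4*(-5) = 20)
I = 0 (I = -4*0 = 0)
B(Z) = Z*(20 + Z) (B(Z) = (Z + 20)*Z = (20 + Z)*Z = Z*(20 + Z))
U(m, f) = f (U(m, f) = 0*m + f = 0 + f = f)
-(-3 + B(1)) + U(12, 0)*94 = -(-3 + 1*(20 + 1)) + 0*94 = -(-3 + 1*21) + 0 = -(-3 + 21) + 0 = -1*18 + 0 = -18 + 0 = -18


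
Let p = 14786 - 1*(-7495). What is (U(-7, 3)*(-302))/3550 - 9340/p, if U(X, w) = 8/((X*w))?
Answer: -15296812/39548775 ≈ -0.38678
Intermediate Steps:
U(X, w) = 8/(X*w) (U(X, w) = 8*(1/(X*w)) = 8/(X*w))
p = 22281 (p = 14786 + 7495 = 22281)
(U(-7, 3)*(-302))/3550 - 9340/p = ((8/(-7*3))*(-302))/3550 - 9340/22281 = ((8*(-⅐)*(⅓))*(-302))*(1/3550) - 9340*1/22281 = -8/21*(-302)*(1/3550) - 9340/22281 = (2416/21)*(1/3550) - 9340/22281 = 1208/37275 - 9340/22281 = -15296812/39548775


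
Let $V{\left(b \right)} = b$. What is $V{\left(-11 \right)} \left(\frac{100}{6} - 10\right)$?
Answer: $- \frac{220}{3} \approx -73.333$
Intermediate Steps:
$V{\left(-11 \right)} \left(\frac{100}{6} - 10\right) = - 11 \left(\frac{100}{6} - 10\right) = - 11 \left(100 \cdot \frac{1}{6} - 10\right) = - 11 \left(\frac{50}{3} - 10\right) = \left(-11\right) \frac{20}{3} = - \frac{220}{3}$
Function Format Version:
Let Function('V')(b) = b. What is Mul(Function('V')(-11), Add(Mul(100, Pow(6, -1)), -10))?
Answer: Rational(-220, 3) ≈ -73.333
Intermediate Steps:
Mul(Function('V')(-11), Add(Mul(100, Pow(6, -1)), -10)) = Mul(-11, Add(Mul(100, Pow(6, -1)), -10)) = Mul(-11, Add(Mul(100, Rational(1, 6)), -10)) = Mul(-11, Add(Rational(50, 3), -10)) = Mul(-11, Rational(20, 3)) = Rational(-220, 3)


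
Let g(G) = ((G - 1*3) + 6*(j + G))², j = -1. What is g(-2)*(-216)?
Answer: -114264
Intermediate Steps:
g(G) = (-9 + 7*G)² (g(G) = ((G - 1*3) + 6*(-1 + G))² = ((G - 3) + (-6 + 6*G))² = ((-3 + G) + (-6 + 6*G))² = (-9 + 7*G)²)
g(-2)*(-216) = (-9 + 7*(-2))²*(-216) = (-9 - 14)²*(-216) = (-23)²*(-216) = 529*(-216) = -114264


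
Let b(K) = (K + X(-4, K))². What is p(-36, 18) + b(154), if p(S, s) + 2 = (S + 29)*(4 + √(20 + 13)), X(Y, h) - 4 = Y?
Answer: 23686 - 7*√33 ≈ 23646.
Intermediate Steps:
X(Y, h) = 4 + Y
b(K) = K² (b(K) = (K + (4 - 4))² = (K + 0)² = K²)
p(S, s) = -2 + (4 + √33)*(29 + S) (p(S, s) = -2 + (S + 29)*(4 + √(20 + 13)) = -2 + (29 + S)*(4 + √33) = -2 + (4 + √33)*(29 + S))
p(-36, 18) + b(154) = (114 + 4*(-36) + 29*√33 - 36*√33) + 154² = (114 - 144 + 29*√33 - 36*√33) + 23716 = (-30 - 7*√33) + 23716 = 23686 - 7*√33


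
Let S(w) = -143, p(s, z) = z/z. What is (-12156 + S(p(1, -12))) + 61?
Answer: -12238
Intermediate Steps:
p(s, z) = 1
(-12156 + S(p(1, -12))) + 61 = (-12156 - 143) + 61 = -12299 + 61 = -12238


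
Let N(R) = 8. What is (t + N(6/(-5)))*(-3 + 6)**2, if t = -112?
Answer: -936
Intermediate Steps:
(t + N(6/(-5)))*(-3 + 6)**2 = (-112 + 8)*(-3 + 6)**2 = -104*3**2 = -104*9 = -936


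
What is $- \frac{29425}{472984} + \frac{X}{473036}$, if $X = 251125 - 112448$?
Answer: $\frac{12918229467}{55934614856} \approx 0.23095$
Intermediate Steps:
$X = 138677$
$- \frac{29425}{472984} + \frac{X}{473036} = - \frac{29425}{472984} + \frac{138677}{473036} = \frac{12918229467}{55934614856}$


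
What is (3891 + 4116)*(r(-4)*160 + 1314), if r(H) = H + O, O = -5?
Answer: -1008882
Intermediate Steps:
r(H) = -5 + H (r(H) = H - 5 = -5 + H)
(3891 + 4116)*(r(-4)*160 + 1314) = (3891 + 4116)*((-5 - 4)*160 + 1314) = 8007*(-9*160 + 1314) = 8007*(-1440 + 1314) = 8007*(-126) = -1008882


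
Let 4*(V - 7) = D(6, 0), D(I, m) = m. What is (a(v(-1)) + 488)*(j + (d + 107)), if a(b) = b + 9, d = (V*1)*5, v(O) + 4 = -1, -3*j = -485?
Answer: 149404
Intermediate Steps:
j = 485/3 (j = -⅓*(-485) = 485/3 ≈ 161.67)
v(O) = -5 (v(O) = -4 - 1 = -5)
V = 7 (V = 7 + (¼)*0 = 7 + 0 = 7)
d = 35 (d = (7*1)*5 = 7*5 = 35)
a(b) = 9 + b
(a(v(-1)) + 488)*(j + (d + 107)) = ((9 - 5) + 488)*(485/3 + (35 + 107)) = (4 + 488)*(485/3 + 142) = 492*(911/3) = 149404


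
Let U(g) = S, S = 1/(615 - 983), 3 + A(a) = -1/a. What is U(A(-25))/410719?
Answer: -1/151144592 ≈ -6.6162e-9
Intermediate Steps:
A(a) = -3 - 1/a
S = -1/368 (S = 1/(-368) = -1/368 ≈ -0.0027174)
U(g) = -1/368
U(A(-25))/410719 = -1/368/410719 = -1/368*1/410719 = -1/151144592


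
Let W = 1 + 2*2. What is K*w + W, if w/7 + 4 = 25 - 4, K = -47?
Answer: -5588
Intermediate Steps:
w = 119 (w = -28 + 7*(25 - 4) = -28 + 7*21 = -28 + 147 = 119)
W = 5 (W = 1 + 4 = 5)
K*w + W = -47*119 + 5 = -5593 + 5 = -5588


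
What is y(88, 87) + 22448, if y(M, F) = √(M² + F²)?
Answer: 22448 + √15313 ≈ 22572.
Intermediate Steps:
y(M, F) = √(F² + M²)
y(88, 87) + 22448 = √(87² + 88²) + 22448 = √(7569 + 7744) + 22448 = √15313 + 22448 = 22448 + √15313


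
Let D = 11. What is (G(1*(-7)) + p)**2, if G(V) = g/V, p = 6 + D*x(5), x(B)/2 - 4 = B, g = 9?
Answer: 2013561/49 ≈ 41093.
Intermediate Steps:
x(B) = 8 + 2*B
p = 204 (p = 6 + 11*(8 + 2*5) = 6 + 11*(8 + 10) = 6 + 11*18 = 6 + 198 = 204)
G(V) = 9/V
(G(1*(-7)) + p)**2 = (9/((1*(-7))) + 204)**2 = (9/(-7) + 204)**2 = (9*(-1/7) + 204)**2 = (-9/7 + 204)**2 = (1419/7)**2 = 2013561/49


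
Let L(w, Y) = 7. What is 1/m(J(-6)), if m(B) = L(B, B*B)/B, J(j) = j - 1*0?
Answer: -6/7 ≈ -0.85714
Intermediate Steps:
J(j) = j (J(j) = j + 0 = j)
m(B) = 7/B
1/m(J(-6)) = 1/(7/(-6)) = 1/(7*(-1/6)) = 1/(-7/6) = -6/7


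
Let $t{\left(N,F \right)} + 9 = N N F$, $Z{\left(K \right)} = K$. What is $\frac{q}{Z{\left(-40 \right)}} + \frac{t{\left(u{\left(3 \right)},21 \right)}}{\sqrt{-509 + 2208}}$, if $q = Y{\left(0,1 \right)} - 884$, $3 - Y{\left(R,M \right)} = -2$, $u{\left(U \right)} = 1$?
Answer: $\frac{879}{40} + \frac{12 \sqrt{1699}}{1699} \approx 22.266$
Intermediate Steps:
$Y{\left(R,M \right)} = 5$ ($Y{\left(R,M \right)} = 3 - -2 = 3 + 2 = 5$)
$t{\left(N,F \right)} = -9 + F N^{2}$ ($t{\left(N,F \right)} = -9 + N N F = -9 + N^{2} F = -9 + F N^{2}$)
$q = -879$ ($q = 5 - 884 = -879$)
$\frac{q}{Z{\left(-40 \right)}} + \frac{t{\left(u{\left(3 \right)},21 \right)}}{\sqrt{-509 + 2208}} = - \frac{879}{-40} + \frac{-9 + 21 \cdot 1^{2}}{\sqrt{-509 + 2208}} = \left(-879\right) \left(- \frac{1}{40}\right) + \frac{-9 + 21 \cdot 1}{\sqrt{1699}} = \frac{879}{40} + \left(-9 + 21\right) \frac{\sqrt{1699}}{1699} = \frac{879}{40} + 12 \frac{\sqrt{1699}}{1699} = \frac{879}{40} + \frac{12 \sqrt{1699}}{1699}$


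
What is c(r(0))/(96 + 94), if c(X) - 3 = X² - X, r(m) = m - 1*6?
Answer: 9/38 ≈ 0.23684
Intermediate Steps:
r(m) = -6 + m (r(m) = m - 6 = -6 + m)
c(X) = 3 + X² - X (c(X) = 3 + (X² - X) = 3 + X² - X)
c(r(0))/(96 + 94) = (3 + (-6 + 0)² - (-6 + 0))/(96 + 94) = (3 + (-6)² - 1*(-6))/190 = (3 + 36 + 6)*(1/190) = 45*(1/190) = 9/38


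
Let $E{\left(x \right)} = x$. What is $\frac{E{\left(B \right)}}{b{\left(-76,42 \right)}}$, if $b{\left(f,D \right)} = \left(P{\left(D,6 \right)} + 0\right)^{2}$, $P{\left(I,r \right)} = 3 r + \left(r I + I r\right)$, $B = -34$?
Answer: $- \frac{17}{136242} \approx -0.00012478$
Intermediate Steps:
$P{\left(I,r \right)} = 3 r + 2 I r$ ($P{\left(I,r \right)} = 3 r + \left(I r + I r\right) = 3 r + 2 I r$)
$b{\left(f,D \right)} = \left(18 + 12 D\right)^{2}$ ($b{\left(f,D \right)} = \left(6 \left(3 + 2 D\right) + 0\right)^{2} = \left(\left(18 + 12 D\right) + 0\right)^{2} = \left(18 + 12 D\right)^{2}$)
$\frac{E{\left(B \right)}}{b{\left(-76,42 \right)}} = - \frac{34}{36 \left(3 + 2 \cdot 42\right)^{2}} = - \frac{34}{36 \left(3 + 84\right)^{2}} = - \frac{34}{36 \cdot 87^{2}} = - \frac{34}{36 \cdot 7569} = - \frac{34}{272484} = \left(-34\right) \frac{1}{272484} = - \frac{17}{136242}$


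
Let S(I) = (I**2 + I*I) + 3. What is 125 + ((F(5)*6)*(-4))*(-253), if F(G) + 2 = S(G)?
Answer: 309797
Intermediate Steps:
S(I) = 3 + 2*I**2 (S(I) = (I**2 + I**2) + 3 = 2*I**2 + 3 = 3 + 2*I**2)
F(G) = 1 + 2*G**2 (F(G) = -2 + (3 + 2*G**2) = 1 + 2*G**2)
125 + ((F(5)*6)*(-4))*(-253) = 125 + (((1 + 2*5**2)*6)*(-4))*(-253) = 125 + (((1 + 2*25)*6)*(-4))*(-253) = 125 + (((1 + 50)*6)*(-4))*(-253) = 125 + ((51*6)*(-4))*(-253) = 125 + (306*(-4))*(-253) = 125 - 1224*(-253) = 125 + 309672 = 309797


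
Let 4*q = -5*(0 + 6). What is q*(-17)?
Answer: 255/2 ≈ 127.50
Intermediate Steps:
q = -15/2 (q = (-5*(0 + 6))/4 = (-5*6)/4 = (1/4)*(-30) = -15/2 ≈ -7.5000)
q*(-17) = -15/2*(-17) = 255/2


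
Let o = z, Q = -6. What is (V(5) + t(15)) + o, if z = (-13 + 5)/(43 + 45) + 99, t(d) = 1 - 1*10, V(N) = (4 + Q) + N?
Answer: 1022/11 ≈ 92.909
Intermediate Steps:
V(N) = -2 + N (V(N) = (4 - 6) + N = -2 + N)
t(d) = -9 (t(d) = 1 - 10 = -9)
z = 1088/11 (z = -8/88 + 99 = -8*1/88 + 99 = -1/11 + 99 = 1088/11 ≈ 98.909)
o = 1088/11 ≈ 98.909
(V(5) + t(15)) + o = ((-2 + 5) - 9) + 1088/11 = (3 - 9) + 1088/11 = -6 + 1088/11 = 1022/11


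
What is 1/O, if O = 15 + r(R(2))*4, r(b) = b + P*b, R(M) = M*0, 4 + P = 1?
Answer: 1/15 ≈ 0.066667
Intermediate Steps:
P = -3 (P = -4 + 1 = -3)
R(M) = 0
r(b) = -2*b (r(b) = b - 3*b = -2*b)
O = 15 (O = 15 - 2*0*4 = 15 + 0*4 = 15 + 0 = 15)
1/O = 1/15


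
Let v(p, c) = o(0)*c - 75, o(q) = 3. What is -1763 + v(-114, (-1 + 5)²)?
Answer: -1790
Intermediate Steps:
v(p, c) = -75 + 3*c (v(p, c) = 3*c - 75 = -75 + 3*c)
-1763 + v(-114, (-1 + 5)²) = -1763 + (-75 + 3*(-1 + 5)²) = -1763 + (-75 + 3*4²) = -1763 + (-75 + 3*16) = -1763 + (-75 + 48) = -1763 - 27 = -1790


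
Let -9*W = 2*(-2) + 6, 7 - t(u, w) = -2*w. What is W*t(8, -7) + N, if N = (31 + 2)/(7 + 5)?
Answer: 155/36 ≈ 4.3056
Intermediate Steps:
t(u, w) = 7 + 2*w (t(u, w) = 7 - (-2)*w = 7 + 2*w)
N = 11/4 (N = 33/12 = 33*(1/12) = 11/4 ≈ 2.7500)
W = -2/9 (W = -(2*(-2) + 6)/9 = -(-4 + 6)/9 = -⅑*2 = -2/9 ≈ -0.22222)
W*t(8, -7) + N = -2*(7 + 2*(-7))/9 + 11/4 = -2*(7 - 14)/9 + 11/4 = -2/9*(-7) + 11/4 = 14/9 + 11/4 = 155/36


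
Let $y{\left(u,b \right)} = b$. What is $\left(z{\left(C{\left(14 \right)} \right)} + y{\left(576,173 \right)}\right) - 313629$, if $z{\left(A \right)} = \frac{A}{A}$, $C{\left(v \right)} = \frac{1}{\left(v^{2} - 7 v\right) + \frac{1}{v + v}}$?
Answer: $-313455$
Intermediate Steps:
$C{\left(v \right)} = \frac{1}{v^{2} + \frac{1}{2 v} - 7 v}$ ($C{\left(v \right)} = \frac{1}{\left(v^{2} - 7 v\right) + \frac{1}{2 v}} = \frac{1}{v^{2} + \frac{1}{2 v} - 7 v}$)
$z{\left(A \right)} = 1$
$\left(z{\left(C{\left(14 \right)} \right)} + y{\left(576,173 \right)}\right) - 313629 = \left(1 + 173\right) - 313629 = 174 - 313629 = -313455$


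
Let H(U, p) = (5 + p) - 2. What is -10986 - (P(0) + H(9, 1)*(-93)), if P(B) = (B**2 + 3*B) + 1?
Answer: -10615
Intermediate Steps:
H(U, p) = 3 + p
P(B) = 1 + B**2 + 3*B
-10986 - (P(0) + H(9, 1)*(-93)) = -10986 - ((1 + 0**2 + 3*0) + (3 + 1)*(-93)) = -10986 - ((1 + 0 + 0) + 4*(-93)) = -10986 - (1 - 372) = -10986 - 1*(-371) = -10986 + 371 = -10615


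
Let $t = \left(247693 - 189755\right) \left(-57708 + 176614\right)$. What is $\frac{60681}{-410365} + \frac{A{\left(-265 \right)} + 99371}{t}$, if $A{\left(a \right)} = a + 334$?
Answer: $- \frac{104500317930817}{706769159664305} \approx -0.14786$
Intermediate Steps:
$A{\left(a \right)} = 334 + a$
$t = 6889175828$ ($t = 57938 \cdot 118906 = 6889175828$)
$\frac{60681}{-410365} + \frac{A{\left(-265 \right)} + 99371}{t} = \frac{60681}{-410365} + \frac{\left(334 - 265\right) + 99371}{6889175828} = 60681 \left(- \frac{1}{410365}\right) + \left(69 + 99371\right) \frac{1}{6889175828} = - \frac{60681}{410365} + 99440 \cdot \frac{1}{6889175828} = - \frac{60681}{410365} + \frac{24860}{1722293957} = - \frac{104500317930817}{706769159664305}$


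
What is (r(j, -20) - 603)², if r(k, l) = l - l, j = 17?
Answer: 363609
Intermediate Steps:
r(k, l) = 0
(r(j, -20) - 603)² = (0 - 603)² = (-603)² = 363609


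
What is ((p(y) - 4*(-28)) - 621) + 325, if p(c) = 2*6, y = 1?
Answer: -172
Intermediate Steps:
p(c) = 12
((p(y) - 4*(-28)) - 621) + 325 = ((12 - 4*(-28)) - 621) + 325 = ((12 + 112) - 621) + 325 = (124 - 621) + 325 = -497 + 325 = -172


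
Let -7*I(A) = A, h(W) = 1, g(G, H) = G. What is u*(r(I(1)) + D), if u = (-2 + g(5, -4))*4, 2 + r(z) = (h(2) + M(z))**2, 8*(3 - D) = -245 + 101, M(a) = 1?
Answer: 276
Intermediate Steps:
D = 21 (D = 3 - (-245 + 101)/8 = 3 - 1/8*(-144) = 3 + 18 = 21)
I(A) = -A/7
r(z) = 2 (r(z) = -2 + (1 + 1)**2 = -2 + 2**2 = -2 + 4 = 2)
u = 12 (u = (-2 + 5)*4 = 3*4 = 12)
u*(r(I(1)) + D) = 12*(2 + 21) = 12*23 = 276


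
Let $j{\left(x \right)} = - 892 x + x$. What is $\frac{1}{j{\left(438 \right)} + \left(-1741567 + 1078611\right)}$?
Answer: $- \frac{1}{1053214} \approx -9.4947 \cdot 10^{-7}$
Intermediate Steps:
$j{\left(x \right)} = - 891 x$
$\frac{1}{j{\left(438 \right)} + \left(-1741567 + 1078611\right)} = \frac{1}{\left(-891\right) 438 + \left(-1741567 + 1078611\right)} = \frac{1}{-390258 - 662956} = \frac{1}{-1053214} = - \frac{1}{1053214}$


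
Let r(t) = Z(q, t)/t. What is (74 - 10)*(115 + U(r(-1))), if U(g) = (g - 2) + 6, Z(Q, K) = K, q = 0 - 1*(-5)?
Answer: 7680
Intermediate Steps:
q = 5 (q = 0 + 5 = 5)
r(t) = 1 (r(t) = t/t = 1)
U(g) = 4 + g (U(g) = (-2 + g) + 6 = 4 + g)
(74 - 10)*(115 + U(r(-1))) = (74 - 10)*(115 + (4 + 1)) = 64*(115 + 5) = 64*120 = 7680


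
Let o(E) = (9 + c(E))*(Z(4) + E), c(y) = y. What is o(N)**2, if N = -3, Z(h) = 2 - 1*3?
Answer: 576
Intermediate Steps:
Z(h) = -1 (Z(h) = 2 - 3 = -1)
o(E) = (-1 + E)*(9 + E) (o(E) = (9 + E)*(-1 + E) = (-1 + E)*(9 + E))
o(N)**2 = (-9 + (-3)**2 + 8*(-3))**2 = (-9 + 9 - 24)**2 = (-24)**2 = 576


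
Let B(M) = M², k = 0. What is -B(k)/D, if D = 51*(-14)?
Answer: 0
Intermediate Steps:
D = -714
-B(k)/D = -0²/(-714) = -0*(-1)/714 = -1*0 = 0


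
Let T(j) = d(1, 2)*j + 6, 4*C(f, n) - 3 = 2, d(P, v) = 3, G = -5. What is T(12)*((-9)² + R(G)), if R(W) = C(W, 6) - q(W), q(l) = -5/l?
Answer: 6825/2 ≈ 3412.5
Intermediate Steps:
C(f, n) = 5/4 (C(f, n) = ¾ + (¼)*2 = ¾ + ½ = 5/4)
R(W) = 5/4 + 5/W (R(W) = 5/4 - (-5)/W = 5/4 + 5/W)
T(j) = 6 + 3*j (T(j) = 3*j + 6 = 6 + 3*j)
T(12)*((-9)² + R(G)) = (6 + 3*12)*((-9)² + (5/4 + 5/(-5))) = (6 + 36)*(81 + (5/4 + 5*(-⅕))) = 42*(81 + (5/4 - 1)) = 42*(81 + ¼) = 42*(325/4) = 6825/2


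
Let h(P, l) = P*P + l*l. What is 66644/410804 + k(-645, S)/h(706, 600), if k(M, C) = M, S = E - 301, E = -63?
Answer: 14236160051/88162235636 ≈ 0.16148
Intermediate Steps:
S = -364 (S = -63 - 301 = -364)
h(P, l) = P² + l²
66644/410804 + k(-645, S)/h(706, 600) = 66644/410804 - 645/(706² + 600²) = 66644*(1/410804) - 645/(498436 + 360000) = 16661/102701 - 645/858436 = 14236160051/88162235636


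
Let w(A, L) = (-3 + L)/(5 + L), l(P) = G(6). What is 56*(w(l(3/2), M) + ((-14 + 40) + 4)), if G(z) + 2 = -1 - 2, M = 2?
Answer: 1672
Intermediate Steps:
G(z) = -5 (G(z) = -2 + (-1 - 2) = -2 - 3 = -5)
l(P) = -5
w(A, L) = (-3 + L)/(5 + L)
56*(w(l(3/2), M) + ((-14 + 40) + 4)) = 56*((-3 + 2)/(5 + 2) + ((-14 + 40) + 4)) = 56*(-1/7 + (26 + 4)) = 56*((1/7)*(-1) + 30) = 56*(-1/7 + 30) = 56*(209/7) = 1672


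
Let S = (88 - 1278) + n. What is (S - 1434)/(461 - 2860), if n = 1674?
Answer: 950/2399 ≈ 0.39600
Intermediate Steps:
S = 484 (S = (88 - 1278) + 1674 = -1190 + 1674 = 484)
(S - 1434)/(461 - 2860) = (484 - 1434)/(461 - 2860) = -950/(-2399) = -950*(-1/2399) = 950/2399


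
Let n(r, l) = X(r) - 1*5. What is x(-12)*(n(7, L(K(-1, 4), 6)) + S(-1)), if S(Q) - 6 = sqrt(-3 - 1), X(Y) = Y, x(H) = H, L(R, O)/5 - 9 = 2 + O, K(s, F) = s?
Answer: -96 - 24*I ≈ -96.0 - 24.0*I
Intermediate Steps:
L(R, O) = 55 + 5*O (L(R, O) = 45 + 5*(2 + O) = 45 + (10 + 5*O) = 55 + 5*O)
S(Q) = 6 + 2*I (S(Q) = 6 + sqrt(-3 - 1) = 6 + sqrt(-4) = 6 + 2*I)
n(r, l) = -5 + r (n(r, l) = r - 1*5 = r - 5 = -5 + r)
x(-12)*(n(7, L(K(-1, 4), 6)) + S(-1)) = -12*((-5 + 7) + (6 + 2*I)) = -12*(2 + (6 + 2*I)) = -12*(8 + 2*I) = -96 - 24*I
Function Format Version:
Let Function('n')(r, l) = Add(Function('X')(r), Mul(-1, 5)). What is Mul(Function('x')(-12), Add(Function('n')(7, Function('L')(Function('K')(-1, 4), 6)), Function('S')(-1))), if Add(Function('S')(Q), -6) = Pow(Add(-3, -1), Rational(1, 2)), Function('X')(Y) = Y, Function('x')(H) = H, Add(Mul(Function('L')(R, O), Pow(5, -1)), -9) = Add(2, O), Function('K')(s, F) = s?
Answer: Add(-96, Mul(-24, I)) ≈ Add(-96.000, Mul(-24.000, I))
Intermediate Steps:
Function('L')(R, O) = Add(55, Mul(5, O)) (Function('L')(R, O) = Add(45, Mul(5, Add(2, O))) = Add(45, Add(10, Mul(5, O))) = Add(55, Mul(5, O)))
Function('S')(Q) = Add(6, Mul(2, I)) (Function('S')(Q) = Add(6, Pow(Add(-3, -1), Rational(1, 2))) = Add(6, Pow(-4, Rational(1, 2))) = Add(6, Mul(2, I)))
Function('n')(r, l) = Add(-5, r) (Function('n')(r, l) = Add(r, Mul(-1, 5)) = Add(r, -5) = Add(-5, r))
Mul(Function('x')(-12), Add(Function('n')(7, Function('L')(Function('K')(-1, 4), 6)), Function('S')(-1))) = Mul(-12, Add(Add(-5, 7), Add(6, Mul(2, I)))) = Mul(-12, Add(2, Add(6, Mul(2, I)))) = Mul(-12, Add(8, Mul(2, I))) = Add(-96, Mul(-24, I))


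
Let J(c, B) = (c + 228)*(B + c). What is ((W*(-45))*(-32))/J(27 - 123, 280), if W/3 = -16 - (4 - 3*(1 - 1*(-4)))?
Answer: -225/253 ≈ -0.88933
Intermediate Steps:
J(c, B) = (228 + c)*(B + c)
W = -15 (W = 3*(-16 - (4 - 3*(1 - 1*(-4)))) = 3*(-16 - (4 - 3*(1 + 4))) = 3*(-16 - (4 - 3*5)) = 3*(-16 - (4 - 15)) = 3*(-16 - 1*(-11)) = 3*(-16 + 11) = 3*(-5) = -15)
((W*(-45))*(-32))/J(27 - 123, 280) = (-15*(-45)*(-32))/((27 - 123)**2 + 228*280 + 228*(27 - 123) + 280*(27 - 123)) = (675*(-32))/((-96)**2 + 63840 + 228*(-96) + 280*(-96)) = -21600/(9216 + 63840 - 21888 - 26880) = -21600/24288 = -21600*1/24288 = -225/253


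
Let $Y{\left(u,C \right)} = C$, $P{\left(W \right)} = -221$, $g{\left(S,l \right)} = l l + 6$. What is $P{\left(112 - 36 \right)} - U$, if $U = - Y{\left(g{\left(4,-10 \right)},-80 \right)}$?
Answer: $-301$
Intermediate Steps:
$g{\left(S,l \right)} = 6 + l^{2}$ ($g{\left(S,l \right)} = l^{2} + 6 = 6 + l^{2}$)
$U = 80$ ($U = \left(-1\right) \left(-80\right) = 80$)
$P{\left(112 - 36 \right)} - U = -221 - 80 = -301$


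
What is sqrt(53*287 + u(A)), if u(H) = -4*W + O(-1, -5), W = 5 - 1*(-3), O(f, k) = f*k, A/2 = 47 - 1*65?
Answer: 4*sqrt(949) ≈ 123.22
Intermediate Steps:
A = -36 (A = 2*(47 - 1*65) = 2*(47 - 65) = 2*(-18) = -36)
W = 8 (W = 5 + 3 = 8)
u(H) = -27 (u(H) = -4*8 - 1*(-5) = -32 + 5 = -27)
sqrt(53*287 + u(A)) = sqrt(53*287 - 27) = sqrt(15211 - 27) = sqrt(15184) = 4*sqrt(949)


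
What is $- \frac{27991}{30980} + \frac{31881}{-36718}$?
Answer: $- \frac{1007723459}{568761820} \approx -1.7718$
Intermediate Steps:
$- \frac{27991}{30980} + \frac{31881}{-36718} = \left(-27991\right) \frac{1}{30980} + 31881 \left(- \frac{1}{36718}\right) = - \frac{27991}{30980} - \frac{31881}{36718} = - \frac{1007723459}{568761820}$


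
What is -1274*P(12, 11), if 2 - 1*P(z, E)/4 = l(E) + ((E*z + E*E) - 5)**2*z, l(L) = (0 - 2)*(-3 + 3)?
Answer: 3761082416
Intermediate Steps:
l(L) = 0 (l(L) = -2*0 = 0)
P(z, E) = 8 - 4*z*(-5 + E**2 + E*z)**2 (P(z, E) = 8 - 4*(0 + ((E*z + E*E) - 5)**2*z) = 8 - 4*(0 + ((E*z + E**2) - 5)**2*z) = 8 - 4*(0 + ((E**2 + E*z) - 5)**2*z) = 8 - 4*(0 + (-5 + E**2 + E*z)**2*z) = 8 - 4*(0 + z*(-5 + E**2 + E*z)**2) = 8 - 4*z*(-5 + E**2 + E*z)**2)
-1274*P(12, 11) = -1274*(8 - 4*12*(-5 + 11**2 + 11*12)**2) = -1274*(8 - 4*12*(-5 + 121 + 132)**2) = -1274*(8 - 4*12*248**2) = -1274*(8 - 4*12*61504) = -1274*(8 - 2952192) = -1274*(-2952184) = 3761082416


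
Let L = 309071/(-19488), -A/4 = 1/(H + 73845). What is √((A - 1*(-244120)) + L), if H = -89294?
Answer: √28222427881198659234/10752504 ≈ 494.07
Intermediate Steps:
A = 4/15449 (A = -4/(-89294 + 73845) = -4/(-15449) = -4*(-1/15449) = 4/15449 ≈ 0.00025892)
L = -44153/2784 (L = 309071*(-1/19488) = -44153/2784 ≈ -15.860)
√((A - 1*(-244120)) + L) = √((4/15449 - 1*(-244120)) - 44153/2784) = √((4/15449 + 244120) - 44153/2784) = √(3771409884/15449 - 44153/2784) = √(10498922997359/43010016) = √28222427881198659234/10752504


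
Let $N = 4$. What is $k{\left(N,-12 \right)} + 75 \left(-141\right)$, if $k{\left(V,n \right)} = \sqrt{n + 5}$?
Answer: $-10575 + i \sqrt{7} \approx -10575.0 + 2.6458 i$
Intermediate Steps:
$k{\left(V,n \right)} = \sqrt{5 + n}$
$k{\left(N,-12 \right)} + 75 \left(-141\right) = \sqrt{5 - 12} + 75 \left(-141\right) = \sqrt{-7} - 10575 = i \sqrt{7} - 10575 = -10575 + i \sqrt{7}$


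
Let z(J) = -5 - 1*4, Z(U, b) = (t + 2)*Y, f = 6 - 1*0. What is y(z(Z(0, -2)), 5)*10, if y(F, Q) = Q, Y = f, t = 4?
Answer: 50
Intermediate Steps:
f = 6 (f = 6 + 0 = 6)
Y = 6
Z(U, b) = 36 (Z(U, b) = (4 + 2)*6 = 6*6 = 36)
z(J) = -9 (z(J) = -5 - 4 = -9)
y(z(Z(0, -2)), 5)*10 = 5*10 = 50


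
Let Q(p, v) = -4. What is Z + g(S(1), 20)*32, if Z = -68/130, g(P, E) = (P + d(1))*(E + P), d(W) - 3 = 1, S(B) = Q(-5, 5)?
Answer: -34/65 ≈ -0.52308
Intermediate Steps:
S(B) = -4
d(W) = 4 (d(W) = 3 + 1 = 4)
g(P, E) = (4 + P)*(E + P) (g(P, E) = (P + 4)*(E + P) = (4 + P)*(E + P))
Z = -34/65 (Z = -68*1/130 = -34/65 ≈ -0.52308)
Z + g(S(1), 20)*32 = -34/65 + ((-4)² + 4*20 + 4*(-4) + 20*(-4))*32 = -34/65 + (16 + 80 - 16 - 80)*32 = -34/65 + 0*32 = -34/65 + 0 = -34/65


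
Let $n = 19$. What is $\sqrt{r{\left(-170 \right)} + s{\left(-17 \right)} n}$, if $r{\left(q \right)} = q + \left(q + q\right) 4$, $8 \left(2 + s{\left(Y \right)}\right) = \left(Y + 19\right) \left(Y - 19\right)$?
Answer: $i \sqrt{1739} \approx 41.701 i$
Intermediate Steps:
$s{\left(Y \right)} = -2 + \frac{\left(-19 + Y\right) \left(19 + Y\right)}{8}$ ($s{\left(Y \right)} = -2 + \frac{\left(Y + 19\right) \left(Y - 19\right)}{8} = -2 + \frac{\left(19 + Y\right) \left(-19 + Y\right)}{8} = -2 + \frac{\left(-19 + Y\right) \left(19 + Y\right)}{8}$)
$r{\left(q \right)} = 9 q$ ($r{\left(q \right)} = q + 2 q 4 = q + 8 q = 9 q$)
$\sqrt{r{\left(-170 \right)} + s{\left(-17 \right)} n} = \sqrt{9 \left(-170\right) + \left(- \frac{377}{8} + \frac{\left(-17\right)^{2}}{8}\right) 19} = \sqrt{-1530 + \left(- \frac{377}{8} + \frac{1}{8} \cdot 289\right) 19} = \sqrt{-1530 + \left(- \frac{377}{8} + \frac{289}{8}\right) 19} = \sqrt{-1530 - 209} = \sqrt{-1739} = i \sqrt{1739}$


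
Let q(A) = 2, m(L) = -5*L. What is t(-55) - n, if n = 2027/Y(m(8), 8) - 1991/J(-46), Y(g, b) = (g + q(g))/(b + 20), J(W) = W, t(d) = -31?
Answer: 1240465/874 ≈ 1419.3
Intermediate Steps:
Y(g, b) = (2 + g)/(20 + b) (Y(g, b) = (g + 2)/(b + 20) = (2 + g)/(20 + b))
n = -1267559/874 (n = 2027/(((2 - 5*8)/(20 + 8))) - 1991/(-46) = 2027/(((2 - 40)/28)) - 1991*(-1/46) = 2027/(((1/28)*(-38))) + 1991/46 = 2027/(-19/14) + 1991/46 = 2027*(-14/19) + 1991/46 = -28378/19 + 1991/46 = -1267559/874 ≈ -1450.3)
t(-55) - n = -31 - 1*(-1267559/874) = -31 + 1267559/874 = 1240465/874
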